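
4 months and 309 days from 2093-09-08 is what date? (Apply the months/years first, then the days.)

Counting forward 4 months and 309 days from September 8, 2093: first the month/year part, then the days.
month 9 + 4 = 13, which is month 1 of year 2094 → January 2094.
Day 8 is valid in January, giving January 8, 2094.
Now add 309 days from January 8, 2094.
January has 31 days, so 31 − 8 = 23 days remain after January 8, 2094; 309 − 23 = 286 left.
February 2094 has 28 days (2094 is not a leap year): 286 − 28 = 258 left.
March 2094 has 31 days: 258 − 31 = 227 left.
April 2094 has 30 days: 227 − 30 = 197 left.
May 2094 has 31 days: 197 − 31 = 166 left.
June 2094 has 30 days: 166 − 30 = 136 left.
July 2094 has 31 days: 136 − 31 = 105 left.
August 2094 has 31 days: 105 − 31 = 74 left.
September 2094 has 30 days: 74 − 30 = 44 left.
October 2094 has 31 days: 44 − 31 = 13 left.
13 days into November 2094 → November 13, 2094.

November 13, 2094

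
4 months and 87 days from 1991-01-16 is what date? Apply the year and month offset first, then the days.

August 11, 1991

Counting forward 4 months and 87 days from January 16, 1991: first the month/year part, then the days.
month 1 + 4 = 5 → May 1991.
Day 16 is valid in May, giving May 16, 1991.
Now add 87 days from May 16, 1991.
May has 31 days, so 31 − 16 = 15 days remain after May 16, 1991; 87 − 15 = 72 left.
June 1991 has 30 days: 72 − 30 = 42 left.
July 1991 has 31 days: 42 − 31 = 11 left.
11 days into August 1991 → August 11, 1991.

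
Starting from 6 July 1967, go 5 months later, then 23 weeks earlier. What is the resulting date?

Adding 5 months from July 6, 1967:
month 7 + 5 = 12 → December 1967.
Day 6 is valid in December, giving December 6, 1967.
Counting back 23 weeks (= 161 days) from December 6, 1967:
Going back 6 days from December 6, 1967 reaches the end of the previous month; 161 − 6 = 155 left.
November 1967 has 30 days: 155 − 30 = 125 left.
October 1967 has 31 days: 125 − 31 = 94 left.
September 1967 has 30 days: 94 − 30 = 64 left.
August 1967 has 31 days: 64 − 31 = 33 left.
July 1967 has 31 days: 33 − 31 = 2 left.
June 1967 has 30 days; 30 − 2 = 28 → June 28, 1967.

June 28, 1967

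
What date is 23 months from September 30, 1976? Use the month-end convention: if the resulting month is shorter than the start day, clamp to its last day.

August 30, 1978

Counting forward 23 months from September 30, 1976.
month 9 + 23 = 32, which is month 8 of year 1978 → August 1978.
Day 30 is valid in August, giving August 30, 1978.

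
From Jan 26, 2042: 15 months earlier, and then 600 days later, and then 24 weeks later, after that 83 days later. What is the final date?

Going back 15 months from January 26, 2042:
month 1 − 15 = -14, which is month 10 of year 2040 → October 2040.
Day 26 is valid in October, giving October 26, 2040.
Counting forward 600 days from October 26, 2040:
October has 31 days, so 31 − 26 = 5 days remain after October 26, 2040; 600 − 5 = 595 left.
November 2040 has 30 days: 595 − 30 = 565 left.
December 2040 has 31 days: 565 − 31 = 534 left.
January 2041 has 31 days: 534 − 31 = 503 left.
February 2041 has 28 days (2041 is not a leap year): 503 − 28 = 475 left.
March 2041 has 31 days: 475 − 31 = 444 left.
April 2041 has 30 days: 444 − 30 = 414 left.
May 2041 has 31 days: 414 − 31 = 383 left.
June 2041 has 30 days: 383 − 30 = 353 left.
July 2041 has 31 days: 353 − 31 = 322 left.
August 2041 has 31 days: 322 − 31 = 291 left.
September 2041 has 30 days: 291 − 30 = 261 left.
October 2041 has 31 days: 261 − 31 = 230 left.
November 2041 has 30 days: 230 − 30 = 200 left.
December 2041 has 31 days: 200 − 31 = 169 left.
January 2042 has 31 days: 169 − 31 = 138 left.
February 2042 has 28 days (2042 is not a leap year): 138 − 28 = 110 left.
March 2042 has 31 days: 110 − 31 = 79 left.
April 2042 has 30 days: 79 − 30 = 49 left.
May 2042 has 31 days: 49 − 31 = 18 left.
18 days into June 2042 → June 18, 2042.
Advancing 24 weeks (= 168 days) from June 18, 2042:
June has 30 days, so 30 − 18 = 12 days remain after June 18, 2042; 168 − 12 = 156 left.
July 2042 has 31 days: 156 − 31 = 125 left.
August 2042 has 31 days: 125 − 31 = 94 left.
September 2042 has 30 days: 94 − 30 = 64 left.
October 2042 has 31 days: 64 − 31 = 33 left.
November 2042 has 30 days: 33 − 30 = 3 left.
3 days into December 2042 → December 3, 2042.
Adding 83 days from December 3, 2042:
December has 31 days, so 31 − 3 = 28 days remain after December 3, 2042; 83 − 28 = 55 left.
January 2043 has 31 days: 55 − 31 = 24 left.
24 days into February 2043 → February 24, 2043.

February 24, 2043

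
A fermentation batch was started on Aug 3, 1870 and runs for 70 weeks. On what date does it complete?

December 6, 1871

Counting forward 70 weeks = 490 days from August 3, 1870.
August has 31 days, so 31 − 3 = 28 days remain after August 3, 1870; 490 − 28 = 462 left.
September 1870 has 30 days: 462 − 30 = 432 left.
October 1870 has 31 days: 432 − 31 = 401 left.
November 1870 has 30 days: 401 − 30 = 371 left.
December 1870 has 31 days: 371 − 31 = 340 left.
January 1871 has 31 days: 340 − 31 = 309 left.
February 1871 has 28 days (1871 is not a leap year): 309 − 28 = 281 left.
March 1871 has 31 days: 281 − 31 = 250 left.
April 1871 has 30 days: 250 − 30 = 220 left.
May 1871 has 31 days: 220 − 31 = 189 left.
June 1871 has 30 days: 189 − 30 = 159 left.
July 1871 has 31 days: 159 − 31 = 128 left.
August 1871 has 31 days: 128 − 31 = 97 left.
September 1871 has 30 days: 97 − 30 = 67 left.
October 1871 has 31 days: 67 − 31 = 36 left.
November 1871 has 30 days: 36 − 30 = 6 left.
6 days into December 1871 → December 6, 1871.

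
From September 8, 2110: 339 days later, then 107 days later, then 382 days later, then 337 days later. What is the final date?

Advancing 339 days from September 8, 2110:
September has 30 days, so 30 − 8 = 22 days remain after September 8, 2110; 339 − 22 = 317 left.
October 2110 has 31 days: 317 − 31 = 286 left.
November 2110 has 30 days: 286 − 30 = 256 left.
December 2110 has 31 days: 256 − 31 = 225 left.
January 2111 has 31 days: 225 − 31 = 194 left.
February 2111 has 28 days (2111 is not a leap year): 194 − 28 = 166 left.
March 2111 has 31 days: 166 − 31 = 135 left.
April 2111 has 30 days: 135 − 30 = 105 left.
May 2111 has 31 days: 105 − 31 = 74 left.
June 2111 has 30 days: 74 − 30 = 44 left.
July 2111 has 31 days: 44 − 31 = 13 left.
13 days into August 2111 → August 13, 2111.
Adding 107 days from August 13, 2111:
August has 31 days, so 31 − 13 = 18 days remain after August 13, 2111; 107 − 18 = 89 left.
September 2111 has 30 days: 89 − 30 = 59 left.
October 2111 has 31 days: 59 − 31 = 28 left.
28 days into November 2111 → November 28, 2111.
Counting forward 382 days from November 28, 2111:
November has 30 days, so 30 − 28 = 2 days remain after November 28, 2111; 382 − 2 = 380 left.
December 2111 has 31 days: 380 − 31 = 349 left.
January 2112 has 31 days: 349 − 31 = 318 left.
February 2112 has 29 days (2112 is a leap year): 318 − 29 = 289 left.
March 2112 has 31 days: 289 − 31 = 258 left.
April 2112 has 30 days: 258 − 30 = 228 left.
May 2112 has 31 days: 228 − 31 = 197 left.
June 2112 has 30 days: 197 − 30 = 167 left.
July 2112 has 31 days: 167 − 31 = 136 left.
August 2112 has 31 days: 136 − 31 = 105 left.
September 2112 has 30 days: 105 − 30 = 75 left.
October 2112 has 31 days: 75 − 31 = 44 left.
November 2112 has 30 days: 44 − 30 = 14 left.
14 days into December 2112 → December 14, 2112.
Counting forward 337 days from December 14, 2112:
December has 31 days, so 31 − 14 = 17 days remain after December 14, 2112; 337 − 17 = 320 left.
January 2113 has 31 days: 320 − 31 = 289 left.
February 2113 has 28 days (2113 is not a leap year): 289 − 28 = 261 left.
March 2113 has 31 days: 261 − 31 = 230 left.
April 2113 has 30 days: 230 − 30 = 200 left.
May 2113 has 31 days: 200 − 31 = 169 left.
June 2113 has 30 days: 169 − 30 = 139 left.
July 2113 has 31 days: 139 − 31 = 108 left.
August 2113 has 31 days: 108 − 31 = 77 left.
September 2113 has 30 days: 77 − 30 = 47 left.
October 2113 has 31 days: 47 − 31 = 16 left.
16 days into November 2113 → November 16, 2113.

November 16, 2113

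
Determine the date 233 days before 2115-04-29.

September 8, 2114

Counting back 233 days from April 29, 2115.
Going back 29 days from April 29, 2115 reaches the end of the previous month; 233 − 29 = 204 left.
March 2115 has 31 days: 204 − 31 = 173 left.
February 2115 has 28 days (2115 is not a leap year): 173 − 28 = 145 left.
January 2115 has 31 days: 145 − 31 = 114 left.
December 2114 has 31 days: 114 − 31 = 83 left.
November 2114 has 30 days: 83 − 30 = 53 left.
October 2114 has 31 days: 53 − 31 = 22 left.
September 2114 has 30 days; 30 − 22 = 8 → September 8, 2114.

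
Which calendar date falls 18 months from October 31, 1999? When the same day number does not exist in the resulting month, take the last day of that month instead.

April 30, 2001

Counting forward 18 months from October 31, 1999.
month 10 + 18 = 28, which is month 4 of year 2001 → April 2001.
April 2001 has only 30 days and the start was day 31, so the date clamps to April 30, 2001.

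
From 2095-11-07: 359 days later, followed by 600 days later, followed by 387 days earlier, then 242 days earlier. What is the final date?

October 2, 2096

Adding 359 days from November 7, 2095:
November has 30 days, so 30 − 7 = 23 days remain after November 7, 2095; 359 − 23 = 336 left.
December 2095 has 31 days: 336 − 31 = 305 left.
January 2096 has 31 days: 305 − 31 = 274 left.
February 2096 has 29 days (2096 is a leap year): 274 − 29 = 245 left.
March 2096 has 31 days: 245 − 31 = 214 left.
April 2096 has 30 days: 214 − 30 = 184 left.
May 2096 has 31 days: 184 − 31 = 153 left.
June 2096 has 30 days: 153 − 30 = 123 left.
July 2096 has 31 days: 123 − 31 = 92 left.
August 2096 has 31 days: 92 − 31 = 61 left.
September 2096 has 30 days: 61 − 30 = 31 left.
31 days into October 2096 → October 31, 2096.
Adding 600 days from October 31, 2096:
October has 31 days, so 31 − 31 = 0 days remain after October 31, 2096; 600 − 0 = 600 left.
November 2096 has 30 days: 600 − 30 = 570 left.
December 2096 has 31 days: 570 − 31 = 539 left.
January 2097 has 31 days: 539 − 31 = 508 left.
February 2097 has 28 days (2097 is not a leap year): 508 − 28 = 480 left.
March 2097 has 31 days: 480 − 31 = 449 left.
April 2097 has 30 days: 449 − 30 = 419 left.
May 2097 has 31 days: 419 − 31 = 388 left.
June 2097 has 30 days: 388 − 30 = 358 left.
July 2097 has 31 days: 358 − 31 = 327 left.
August 2097 has 31 days: 327 − 31 = 296 left.
September 2097 has 30 days: 296 − 30 = 266 left.
October 2097 has 31 days: 266 − 31 = 235 left.
November 2097 has 30 days: 235 − 30 = 205 left.
December 2097 has 31 days: 205 − 31 = 174 left.
January 2098 has 31 days: 174 − 31 = 143 left.
February 2098 has 28 days (2098 is not a leap year): 143 − 28 = 115 left.
March 2098 has 31 days: 115 − 31 = 84 left.
April 2098 has 30 days: 84 − 30 = 54 left.
May 2098 has 31 days: 54 − 31 = 23 left.
23 days into June 2098 → June 23, 2098.
Going back 387 days from June 23, 2098:
Going back 23 days from June 23, 2098 reaches the end of the previous month; 387 − 23 = 364 left.
May 2098 has 31 days: 364 − 31 = 333 left.
April 2098 has 30 days: 333 − 30 = 303 left.
March 2098 has 31 days: 303 − 31 = 272 left.
February 2098 has 28 days (2098 is not a leap year): 272 − 28 = 244 left.
January 2098 has 31 days: 244 − 31 = 213 left.
December 2097 has 31 days: 213 − 31 = 182 left.
November 2097 has 30 days: 182 − 30 = 152 left.
October 2097 has 31 days: 152 − 31 = 121 left.
September 2097 has 30 days: 121 − 30 = 91 left.
August 2097 has 31 days: 91 − 31 = 60 left.
July 2097 has 31 days: 60 − 31 = 29 left.
June 2097 has 30 days; 30 − 29 = 1 → June 1, 2097.
Counting back 242 days from June 1, 2097:
Going back 1 day from June 1, 2097 reaches the end of the previous month; 242 − 1 = 241 left.
May 2097 has 31 days: 241 − 31 = 210 left.
April 2097 has 30 days: 210 − 30 = 180 left.
March 2097 has 31 days: 180 − 31 = 149 left.
February 2097 has 28 days (2097 is not a leap year): 149 − 28 = 121 left.
January 2097 has 31 days: 121 − 31 = 90 left.
December 2096 has 31 days: 90 − 31 = 59 left.
November 2096 has 30 days: 59 − 30 = 29 left.
October 2096 has 31 days; 31 − 29 = 2 → October 2, 2096.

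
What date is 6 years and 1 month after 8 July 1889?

Adding 6 years and 1 month from July 8, 1889.
+6 years → 1895; month 7 + 1 = 8 → August 1895.
Day 8 is valid in August, giving August 8, 1895.

August 8, 1895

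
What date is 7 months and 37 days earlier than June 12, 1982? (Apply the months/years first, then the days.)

October 6, 1981

Going back 7 months and 37 days from June 12, 1982: first the month/year part, then the days.
month 6 − 7 = -1, which is month 11 of year 1981 → November 1981.
Day 12 is valid in November, giving November 12, 1981.
Now subtract 37 days from November 12, 1981.
Going back 12 days from November 12, 1981 reaches the end of the previous month; 37 − 12 = 25 left.
October 1981 has 31 days; 31 − 25 = 6 → October 6, 1981.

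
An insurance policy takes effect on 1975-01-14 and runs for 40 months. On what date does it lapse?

Advancing 40 months from January 14, 1975.
month 1 + 40 = 41, which is month 5 of year 1978 → May 1978.
Day 14 is valid in May, giving May 14, 1978.

May 14, 1978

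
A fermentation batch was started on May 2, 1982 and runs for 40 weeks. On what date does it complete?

Advancing 40 weeks = 280 days from May 2, 1982.
May has 31 days, so 31 − 2 = 29 days remain after May 2, 1982; 280 − 29 = 251 left.
June 1982 has 30 days: 251 − 30 = 221 left.
July 1982 has 31 days: 221 − 31 = 190 left.
August 1982 has 31 days: 190 − 31 = 159 left.
September 1982 has 30 days: 159 − 30 = 129 left.
October 1982 has 31 days: 129 − 31 = 98 left.
November 1982 has 30 days: 98 − 30 = 68 left.
December 1982 has 31 days: 68 − 31 = 37 left.
January 1983 has 31 days: 37 − 31 = 6 left.
6 days into February 1983 → February 6, 1983.

February 6, 1983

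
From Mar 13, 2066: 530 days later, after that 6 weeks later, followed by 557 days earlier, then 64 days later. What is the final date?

May 31, 2066

Adding 530 days from March 13, 2066:
March has 31 days, so 31 − 13 = 18 days remain after March 13, 2066; 530 − 18 = 512 left.
April 2066 has 30 days: 512 − 30 = 482 left.
May 2066 has 31 days: 482 − 31 = 451 left.
June 2066 has 30 days: 451 − 30 = 421 left.
July 2066 has 31 days: 421 − 31 = 390 left.
August 2066 has 31 days: 390 − 31 = 359 left.
September 2066 has 30 days: 359 − 30 = 329 left.
October 2066 has 31 days: 329 − 31 = 298 left.
November 2066 has 30 days: 298 − 30 = 268 left.
December 2066 has 31 days: 268 − 31 = 237 left.
January 2067 has 31 days: 237 − 31 = 206 left.
February 2067 has 28 days (2067 is not a leap year): 206 − 28 = 178 left.
March 2067 has 31 days: 178 − 31 = 147 left.
April 2067 has 30 days: 147 − 30 = 117 left.
May 2067 has 31 days: 117 − 31 = 86 left.
June 2067 has 30 days: 86 − 30 = 56 left.
July 2067 has 31 days: 56 − 31 = 25 left.
25 days into August 2067 → August 25, 2067.
Counting forward 6 weeks (= 42 days) from August 25, 2067:
August has 31 days, so 31 − 25 = 6 days remain after August 25, 2067; 42 − 6 = 36 left.
September 2067 has 30 days: 36 − 30 = 6 left.
6 days into October 2067 → October 6, 2067.
Going back 557 days from October 6, 2067:
Going back 6 days from October 6, 2067 reaches the end of the previous month; 557 − 6 = 551 left.
September 2067 has 30 days: 551 − 30 = 521 left.
August 2067 has 31 days: 521 − 31 = 490 left.
July 2067 has 31 days: 490 − 31 = 459 left.
June 2067 has 30 days: 459 − 30 = 429 left.
May 2067 has 31 days: 429 − 31 = 398 left.
April 2067 has 30 days: 398 − 30 = 368 left.
March 2067 has 31 days: 368 − 31 = 337 left.
February 2067 has 28 days (2067 is not a leap year): 337 − 28 = 309 left.
January 2067 has 31 days: 309 − 31 = 278 left.
December 2066 has 31 days: 278 − 31 = 247 left.
November 2066 has 30 days: 247 − 30 = 217 left.
October 2066 has 31 days: 217 − 31 = 186 left.
September 2066 has 30 days: 186 − 30 = 156 left.
August 2066 has 31 days: 156 − 31 = 125 left.
July 2066 has 31 days: 125 − 31 = 94 left.
June 2066 has 30 days: 94 − 30 = 64 left.
May 2066 has 31 days: 64 − 31 = 33 left.
April 2066 has 30 days: 33 − 30 = 3 left.
March 2066 has 31 days; 31 − 3 = 28 → March 28, 2066.
Advancing 64 days from March 28, 2066:
March has 31 days, so 31 − 28 = 3 days remain after March 28, 2066; 64 − 3 = 61 left.
April 2066 has 30 days: 61 − 30 = 31 left.
31 days into May 2066 → May 31, 2066.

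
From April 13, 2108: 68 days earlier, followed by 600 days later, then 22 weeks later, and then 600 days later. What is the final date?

October 21, 2111

Going back 68 days from April 13, 2108:
Going back 13 days from April 13, 2108 reaches the end of the previous month; 68 − 13 = 55 left.
March 2108 has 31 days: 55 − 31 = 24 left.
February 2108 has 29 days; 29 − 24 = 5 → February 5, 2108.
Advancing 600 days from February 5, 2108:
February has 29 days, so 29 − 5 = 24 days remain after February 5, 2108; 600 − 24 = 576 left.
March 2108 has 31 days: 576 − 31 = 545 left.
April 2108 has 30 days: 545 − 30 = 515 left.
May 2108 has 31 days: 515 − 31 = 484 left.
June 2108 has 30 days: 484 − 30 = 454 left.
July 2108 has 31 days: 454 − 31 = 423 left.
August 2108 has 31 days: 423 − 31 = 392 left.
September 2108 has 30 days: 392 − 30 = 362 left.
October 2108 has 31 days: 362 − 31 = 331 left.
November 2108 has 30 days: 331 − 30 = 301 left.
December 2108 has 31 days: 301 − 31 = 270 left.
January 2109 has 31 days: 270 − 31 = 239 left.
February 2109 has 28 days (2109 is not a leap year): 239 − 28 = 211 left.
March 2109 has 31 days: 211 − 31 = 180 left.
April 2109 has 30 days: 180 − 30 = 150 left.
May 2109 has 31 days: 150 − 31 = 119 left.
June 2109 has 30 days: 119 − 30 = 89 left.
July 2109 has 31 days: 89 − 31 = 58 left.
August 2109 has 31 days: 58 − 31 = 27 left.
27 days into September 2109 → September 27, 2109.
Counting forward 22 weeks (= 154 days) from September 27, 2109:
September has 30 days, so 30 − 27 = 3 days remain after September 27, 2109; 154 − 3 = 151 left.
October 2109 has 31 days: 151 − 31 = 120 left.
November 2109 has 30 days: 120 − 30 = 90 left.
December 2109 has 31 days: 90 − 31 = 59 left.
January 2110 has 31 days: 59 − 31 = 28 left.
28 days into February 2110 → February 28, 2110.
Adding 600 days from February 28, 2110:
February has 28 days, so 28 − 28 = 0 days remain after February 28, 2110; 600 − 0 = 600 left.
March 2110 has 31 days: 600 − 31 = 569 left.
April 2110 has 30 days: 569 − 30 = 539 left.
May 2110 has 31 days: 539 − 31 = 508 left.
June 2110 has 30 days: 508 − 30 = 478 left.
July 2110 has 31 days: 478 − 31 = 447 left.
August 2110 has 31 days: 447 − 31 = 416 left.
September 2110 has 30 days: 416 − 30 = 386 left.
October 2110 has 31 days: 386 − 31 = 355 left.
November 2110 has 30 days: 355 − 30 = 325 left.
December 2110 has 31 days: 325 − 31 = 294 left.
January 2111 has 31 days: 294 − 31 = 263 left.
February 2111 has 28 days (2111 is not a leap year): 263 − 28 = 235 left.
March 2111 has 31 days: 235 − 31 = 204 left.
April 2111 has 30 days: 204 − 30 = 174 left.
May 2111 has 31 days: 174 − 31 = 143 left.
June 2111 has 30 days: 143 − 30 = 113 left.
July 2111 has 31 days: 113 − 31 = 82 left.
August 2111 has 31 days: 82 − 31 = 51 left.
September 2111 has 30 days: 51 − 30 = 21 left.
21 days into October 2111 → October 21, 2111.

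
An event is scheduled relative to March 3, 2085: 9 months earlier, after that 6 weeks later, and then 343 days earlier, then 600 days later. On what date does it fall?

Counting back 9 months from March 3, 2085:
month 3 − 9 = -6, which is month 6 of year 2084 → June 2084.
Day 3 is valid in June, giving June 3, 2084.
Counting forward 6 weeks (= 42 days) from June 3, 2084:
June has 30 days, so 30 − 3 = 27 days remain after June 3, 2084; 42 − 27 = 15 left.
15 days into July 2084 → July 15, 2084.
Counting back 343 days from July 15, 2084:
Going back 15 days from July 15, 2084 reaches the end of the previous month; 343 − 15 = 328 left.
June 2084 has 30 days: 328 − 30 = 298 left.
May 2084 has 31 days: 298 − 31 = 267 left.
April 2084 has 30 days: 267 − 30 = 237 left.
March 2084 has 31 days: 237 − 31 = 206 left.
February 2084 has 29 days (2084 is a leap year): 206 − 29 = 177 left.
January 2084 has 31 days: 177 − 31 = 146 left.
December 2083 has 31 days: 146 − 31 = 115 left.
November 2083 has 30 days: 115 − 30 = 85 left.
October 2083 has 31 days: 85 − 31 = 54 left.
September 2083 has 30 days: 54 − 30 = 24 left.
August 2083 has 31 days; 31 − 24 = 7 → August 7, 2083.
Adding 600 days from August 7, 2083:
August has 31 days, so 31 − 7 = 24 days remain after August 7, 2083; 600 − 24 = 576 left.
September 2083 has 30 days: 576 − 30 = 546 left.
October 2083 has 31 days: 546 − 31 = 515 left.
November 2083 has 30 days: 515 − 30 = 485 left.
December 2083 has 31 days: 485 − 31 = 454 left.
January 2084 has 31 days: 454 − 31 = 423 left.
February 2084 has 29 days (2084 is a leap year): 423 − 29 = 394 left.
March 2084 has 31 days: 394 − 31 = 363 left.
April 2084 has 30 days: 363 − 30 = 333 left.
May 2084 has 31 days: 333 − 31 = 302 left.
June 2084 has 30 days: 302 − 30 = 272 left.
July 2084 has 31 days: 272 − 31 = 241 left.
August 2084 has 31 days: 241 − 31 = 210 left.
September 2084 has 30 days: 210 − 30 = 180 left.
October 2084 has 31 days: 180 − 31 = 149 left.
November 2084 has 30 days: 149 − 30 = 119 left.
December 2084 has 31 days: 119 − 31 = 88 left.
January 2085 has 31 days: 88 − 31 = 57 left.
February 2085 has 28 days (2085 is not a leap year): 57 − 28 = 29 left.
29 days into March 2085 → March 29, 2085.

March 29, 2085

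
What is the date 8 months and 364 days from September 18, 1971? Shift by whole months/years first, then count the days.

May 17, 1973

Counting forward 8 months and 364 days from September 18, 1971: first the month/year part, then the days.
month 9 + 8 = 17, which is month 5 of year 1972 → May 1972.
Day 18 is valid in May, giving May 18, 1972.
Now add 364 days from May 18, 1972.
May has 31 days, so 31 − 18 = 13 days remain after May 18, 1972; 364 − 13 = 351 left.
June 1972 has 30 days: 351 − 30 = 321 left.
July 1972 has 31 days: 321 − 31 = 290 left.
August 1972 has 31 days: 290 − 31 = 259 left.
September 1972 has 30 days: 259 − 30 = 229 left.
October 1972 has 31 days: 229 − 31 = 198 left.
November 1972 has 30 days: 198 − 30 = 168 left.
December 1972 has 31 days: 168 − 31 = 137 left.
January 1973 has 31 days: 137 − 31 = 106 left.
February 1973 has 28 days (1973 is not a leap year): 106 − 28 = 78 left.
March 1973 has 31 days: 78 − 31 = 47 left.
April 1973 has 30 days: 47 − 30 = 17 left.
17 days into May 1973 → May 17, 1973.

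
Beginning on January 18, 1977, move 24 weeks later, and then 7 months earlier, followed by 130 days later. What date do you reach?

Counting forward 24 weeks (= 168 days) from January 18, 1977:
January has 31 days, so 31 − 18 = 13 days remain after January 18, 1977; 168 − 13 = 155 left.
February 1977 has 28 days (1977 is not a leap year): 155 − 28 = 127 left.
March 1977 has 31 days: 127 − 31 = 96 left.
April 1977 has 30 days: 96 − 30 = 66 left.
May 1977 has 31 days: 66 − 31 = 35 left.
June 1977 has 30 days: 35 − 30 = 5 left.
5 days into July 1977 → July 5, 1977.
Subtracting 7 months from July 5, 1977:
month 7 − 7 = 0, which is month 12 of year 1976 → December 1976.
Day 5 is valid in December, giving December 5, 1976.
Adding 130 days from December 5, 1976:
December has 31 days, so 31 − 5 = 26 days remain after December 5, 1976; 130 − 26 = 104 left.
January 1977 has 31 days: 104 − 31 = 73 left.
February 1977 has 28 days (1977 is not a leap year): 73 − 28 = 45 left.
March 1977 has 31 days: 45 − 31 = 14 left.
14 days into April 1977 → April 14, 1977.

April 14, 1977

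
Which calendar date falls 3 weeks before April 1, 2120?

March 11, 2120

Subtracting 3 weeks = 21 days from April 1, 2120.
Going back 1 day from April 1, 2120 reaches the end of the previous month; 21 − 1 = 20 left.
March 2120 has 31 days; 31 − 20 = 11 → March 11, 2120.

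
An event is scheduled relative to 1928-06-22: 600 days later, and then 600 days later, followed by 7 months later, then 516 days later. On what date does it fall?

Counting forward 600 days from June 22, 1928:
June has 30 days, so 30 − 22 = 8 days remain after June 22, 1928; 600 − 8 = 592 left.
July 1928 has 31 days: 592 − 31 = 561 left.
August 1928 has 31 days: 561 − 31 = 530 left.
September 1928 has 30 days: 530 − 30 = 500 left.
October 1928 has 31 days: 500 − 31 = 469 left.
November 1928 has 30 days: 469 − 30 = 439 left.
December 1928 has 31 days: 439 − 31 = 408 left.
January 1929 has 31 days: 408 − 31 = 377 left.
February 1929 has 28 days (1929 is not a leap year): 377 − 28 = 349 left.
March 1929 has 31 days: 349 − 31 = 318 left.
April 1929 has 30 days: 318 − 30 = 288 left.
May 1929 has 31 days: 288 − 31 = 257 left.
June 1929 has 30 days: 257 − 30 = 227 left.
July 1929 has 31 days: 227 − 31 = 196 left.
August 1929 has 31 days: 196 − 31 = 165 left.
September 1929 has 30 days: 165 − 30 = 135 left.
October 1929 has 31 days: 135 − 31 = 104 left.
November 1929 has 30 days: 104 − 30 = 74 left.
December 1929 has 31 days: 74 − 31 = 43 left.
January 1930 has 31 days: 43 − 31 = 12 left.
12 days into February 1930 → February 12, 1930.
Adding 600 days from February 12, 1930:
February has 28 days, so 28 − 12 = 16 days remain after February 12, 1930; 600 − 16 = 584 left.
March 1930 has 31 days: 584 − 31 = 553 left.
April 1930 has 30 days: 553 − 30 = 523 left.
May 1930 has 31 days: 523 − 31 = 492 left.
June 1930 has 30 days: 492 − 30 = 462 left.
July 1930 has 31 days: 462 − 31 = 431 left.
August 1930 has 31 days: 431 − 31 = 400 left.
September 1930 has 30 days: 400 − 30 = 370 left.
October 1930 has 31 days: 370 − 31 = 339 left.
November 1930 has 30 days: 339 − 30 = 309 left.
December 1930 has 31 days: 309 − 31 = 278 left.
January 1931 has 31 days: 278 − 31 = 247 left.
February 1931 has 28 days (1931 is not a leap year): 247 − 28 = 219 left.
March 1931 has 31 days: 219 − 31 = 188 left.
April 1931 has 30 days: 188 − 30 = 158 left.
May 1931 has 31 days: 158 − 31 = 127 left.
June 1931 has 30 days: 127 − 30 = 97 left.
July 1931 has 31 days: 97 − 31 = 66 left.
August 1931 has 31 days: 66 − 31 = 35 left.
September 1931 has 30 days: 35 − 30 = 5 left.
5 days into October 1931 → October 5, 1931.
Adding 7 months from October 5, 1931:
month 10 + 7 = 17, which is month 5 of year 1932 → May 1932.
Day 5 is valid in May, giving May 5, 1932.
Adding 516 days from May 5, 1932:
May has 31 days, so 31 − 5 = 26 days remain after May 5, 1932; 516 − 26 = 490 left.
June 1932 has 30 days: 490 − 30 = 460 left.
July 1932 has 31 days: 460 − 31 = 429 left.
August 1932 has 31 days: 429 − 31 = 398 left.
September 1932 has 30 days: 398 − 30 = 368 left.
October 1932 has 31 days: 368 − 31 = 337 left.
November 1932 has 30 days: 337 − 30 = 307 left.
December 1932 has 31 days: 307 − 31 = 276 left.
January 1933 has 31 days: 276 − 31 = 245 left.
February 1933 has 28 days (1933 is not a leap year): 245 − 28 = 217 left.
March 1933 has 31 days: 217 − 31 = 186 left.
April 1933 has 30 days: 186 − 30 = 156 left.
May 1933 has 31 days: 156 − 31 = 125 left.
June 1933 has 30 days: 125 − 30 = 95 left.
July 1933 has 31 days: 95 − 31 = 64 left.
August 1933 has 31 days: 64 − 31 = 33 left.
September 1933 has 30 days: 33 − 30 = 3 left.
3 days into October 1933 → October 3, 1933.

October 3, 1933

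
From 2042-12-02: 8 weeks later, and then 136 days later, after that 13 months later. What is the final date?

Advancing 8 weeks (= 56 days) from December 2, 2042:
December has 31 days, so 31 − 2 = 29 days remain after December 2, 2042; 56 − 29 = 27 left.
27 days into January 2043 → January 27, 2043.
Counting forward 136 days from January 27, 2043:
January has 31 days, so 31 − 27 = 4 days remain after January 27, 2043; 136 − 4 = 132 left.
February 2043 has 28 days (2043 is not a leap year): 132 − 28 = 104 left.
March 2043 has 31 days: 104 − 31 = 73 left.
April 2043 has 30 days: 73 − 30 = 43 left.
May 2043 has 31 days: 43 − 31 = 12 left.
12 days into June 2043 → June 12, 2043.
Adding 13 months from June 12, 2043:
month 6 + 13 = 19, which is month 7 of year 2044 → July 2044.
Day 12 is valid in July, giving July 12, 2044.

July 12, 2044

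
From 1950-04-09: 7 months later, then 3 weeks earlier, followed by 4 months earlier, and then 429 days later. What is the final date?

August 22, 1951

Adding 7 months from April 9, 1950:
month 4 + 7 = 11 → November 1950.
Day 9 is valid in November, giving November 9, 1950.
Subtracting 3 weeks (= 21 days) from November 9, 1950:
Going back 9 days from November 9, 1950 reaches the end of the previous month; 21 − 9 = 12 left.
October 1950 has 31 days; 31 − 12 = 19 → October 19, 1950.
Subtracting 4 months from October 19, 1950:
month 10 − 4 = 6 → June 1950.
Day 19 is valid in June, giving June 19, 1950.
Adding 429 days from June 19, 1950:
June has 30 days, so 30 − 19 = 11 days remain after June 19, 1950; 429 − 11 = 418 left.
July 1950 has 31 days: 418 − 31 = 387 left.
August 1950 has 31 days: 387 − 31 = 356 left.
September 1950 has 30 days: 356 − 30 = 326 left.
October 1950 has 31 days: 326 − 31 = 295 left.
November 1950 has 30 days: 295 − 30 = 265 left.
December 1950 has 31 days: 265 − 31 = 234 left.
January 1951 has 31 days: 234 − 31 = 203 left.
February 1951 has 28 days (1951 is not a leap year): 203 − 28 = 175 left.
March 1951 has 31 days: 175 − 31 = 144 left.
April 1951 has 30 days: 144 − 30 = 114 left.
May 1951 has 31 days: 114 − 31 = 83 left.
June 1951 has 30 days: 83 − 30 = 53 left.
July 1951 has 31 days: 53 − 31 = 22 left.
22 days into August 1951 → August 22, 1951.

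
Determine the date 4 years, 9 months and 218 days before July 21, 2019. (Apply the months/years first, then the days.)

Subtracting 4 years, 9 months and 218 days from July 21, 2019: first the month/year part, then the days.
-4 years → 2015; month 7 − 9 = -2, which is month 10 of year 2014 → October 2014.
Day 21 is valid in October, giving October 21, 2014.
Now subtract 218 days from October 21, 2014.
Going back 21 days from October 21, 2014 reaches the end of the previous month; 218 − 21 = 197 left.
September 2014 has 30 days: 197 − 30 = 167 left.
August 2014 has 31 days: 167 − 31 = 136 left.
July 2014 has 31 days: 136 − 31 = 105 left.
June 2014 has 30 days: 105 − 30 = 75 left.
May 2014 has 31 days: 75 − 31 = 44 left.
April 2014 has 30 days: 44 − 30 = 14 left.
March 2014 has 31 days; 31 − 14 = 17 → March 17, 2014.

March 17, 2014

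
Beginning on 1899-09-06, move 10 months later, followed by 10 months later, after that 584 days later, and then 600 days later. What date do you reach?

August 2, 1904

Counting forward 10 months from September 6, 1899:
month 9 + 10 = 19, which is month 7 of year 1900 → July 1900.
Day 6 is valid in July, giving July 6, 1900.
Advancing 10 months from July 6, 1900:
month 7 + 10 = 17, which is month 5 of year 1901 → May 1901.
Day 6 is valid in May, giving May 6, 1901.
Counting forward 584 days from May 6, 1901:
May has 31 days, so 31 − 6 = 25 days remain after May 6, 1901; 584 − 25 = 559 left.
June 1901 has 30 days: 559 − 30 = 529 left.
July 1901 has 31 days: 529 − 31 = 498 left.
August 1901 has 31 days: 498 − 31 = 467 left.
September 1901 has 30 days: 467 − 30 = 437 left.
October 1901 has 31 days: 437 − 31 = 406 left.
November 1901 has 30 days: 406 − 30 = 376 left.
December 1901 has 31 days: 376 − 31 = 345 left.
January 1902 has 31 days: 345 − 31 = 314 left.
February 1902 has 28 days (1902 is not a leap year): 314 − 28 = 286 left.
March 1902 has 31 days: 286 − 31 = 255 left.
April 1902 has 30 days: 255 − 30 = 225 left.
May 1902 has 31 days: 225 − 31 = 194 left.
June 1902 has 30 days: 194 − 30 = 164 left.
July 1902 has 31 days: 164 − 31 = 133 left.
August 1902 has 31 days: 133 − 31 = 102 left.
September 1902 has 30 days: 102 − 30 = 72 left.
October 1902 has 31 days: 72 − 31 = 41 left.
November 1902 has 30 days: 41 − 30 = 11 left.
11 days into December 1902 → December 11, 1902.
Counting forward 600 days from December 11, 1902:
December has 31 days, so 31 − 11 = 20 days remain after December 11, 1902; 600 − 20 = 580 left.
January 1903 has 31 days: 580 − 31 = 549 left.
February 1903 has 28 days (1903 is not a leap year): 549 − 28 = 521 left.
March 1903 has 31 days: 521 − 31 = 490 left.
April 1903 has 30 days: 490 − 30 = 460 left.
May 1903 has 31 days: 460 − 31 = 429 left.
June 1903 has 30 days: 429 − 30 = 399 left.
July 1903 has 31 days: 399 − 31 = 368 left.
August 1903 has 31 days: 368 − 31 = 337 left.
September 1903 has 30 days: 337 − 30 = 307 left.
October 1903 has 31 days: 307 − 31 = 276 left.
November 1903 has 30 days: 276 − 30 = 246 left.
December 1903 has 31 days: 246 − 31 = 215 left.
January 1904 has 31 days: 215 − 31 = 184 left.
February 1904 has 29 days (1904 is a leap year): 184 − 29 = 155 left.
March 1904 has 31 days: 155 − 31 = 124 left.
April 1904 has 30 days: 124 − 30 = 94 left.
May 1904 has 31 days: 94 − 31 = 63 left.
June 1904 has 30 days: 63 − 30 = 33 left.
July 1904 has 31 days: 33 − 31 = 2 left.
2 days into August 1904 → August 2, 1904.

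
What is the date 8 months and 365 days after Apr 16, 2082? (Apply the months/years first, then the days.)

Adding 8 months and 365 days from April 16, 2082: first the month/year part, then the days.
month 4 + 8 = 12 → December 2082.
Day 16 is valid in December, giving December 16, 2082.
Now add 365 days from December 16, 2082.
December has 31 days, so 31 − 16 = 15 days remain after December 16, 2082; 365 − 15 = 350 left.
January 2083 has 31 days: 350 − 31 = 319 left.
February 2083 has 28 days (2083 is not a leap year): 319 − 28 = 291 left.
March 2083 has 31 days: 291 − 31 = 260 left.
April 2083 has 30 days: 260 − 30 = 230 left.
May 2083 has 31 days: 230 − 31 = 199 left.
June 2083 has 30 days: 199 − 30 = 169 left.
July 2083 has 31 days: 169 − 31 = 138 left.
August 2083 has 31 days: 138 − 31 = 107 left.
September 2083 has 30 days: 107 − 30 = 77 left.
October 2083 has 31 days: 77 − 31 = 46 left.
November 2083 has 30 days: 46 − 30 = 16 left.
16 days into December 2083 → December 16, 2083.

December 16, 2083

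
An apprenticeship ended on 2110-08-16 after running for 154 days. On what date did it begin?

Going back 154 days from August 16, 2110.
Going back 16 days from August 16, 2110 reaches the end of the previous month; 154 − 16 = 138 left.
July 2110 has 31 days: 138 − 31 = 107 left.
June 2110 has 30 days: 107 − 30 = 77 left.
May 2110 has 31 days: 77 − 31 = 46 left.
April 2110 has 30 days: 46 − 30 = 16 left.
March 2110 has 31 days; 31 − 16 = 15 → March 15, 2110.

March 15, 2110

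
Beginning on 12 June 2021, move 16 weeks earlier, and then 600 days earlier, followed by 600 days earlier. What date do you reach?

Going back 16 weeks (= 112 days) from June 12, 2021:
Going back 12 days from June 12, 2021 reaches the end of the previous month; 112 − 12 = 100 left.
May 2021 has 31 days: 100 − 31 = 69 left.
April 2021 has 30 days: 69 − 30 = 39 left.
March 2021 has 31 days: 39 − 31 = 8 left.
February 2021 has 28 days; 28 − 8 = 20 → February 20, 2021.
Counting back 600 days from February 20, 2021:
Going back 20 days from February 20, 2021 reaches the end of the previous month; 600 − 20 = 580 left.
January 2021 has 31 days: 580 − 31 = 549 left.
December 2020 has 31 days: 549 − 31 = 518 left.
November 2020 has 30 days: 518 − 30 = 488 left.
October 2020 has 31 days: 488 − 31 = 457 left.
September 2020 has 30 days: 457 − 30 = 427 left.
August 2020 has 31 days: 427 − 31 = 396 left.
July 2020 has 31 days: 396 − 31 = 365 left.
June 2020 has 30 days: 365 − 30 = 335 left.
May 2020 has 31 days: 335 − 31 = 304 left.
April 2020 has 30 days: 304 − 30 = 274 left.
March 2020 has 31 days: 274 − 31 = 243 left.
February 2020 has 29 days (2020 is a leap year): 243 − 29 = 214 left.
January 2020 has 31 days: 214 − 31 = 183 left.
December 2019 has 31 days: 183 − 31 = 152 left.
November 2019 has 30 days: 152 − 30 = 122 left.
October 2019 has 31 days: 122 − 31 = 91 left.
September 2019 has 30 days: 91 − 30 = 61 left.
August 2019 has 31 days: 61 − 31 = 30 left.
July 2019 has 31 days; 31 − 30 = 1 → July 1, 2019.
Counting back 600 days from July 1, 2019:
Going back 1 day from July 1, 2019 reaches the end of the previous month; 600 − 1 = 599 left.
June 2019 has 30 days: 599 − 30 = 569 left.
May 2019 has 31 days: 569 − 31 = 538 left.
April 2019 has 30 days: 538 − 30 = 508 left.
March 2019 has 31 days: 508 − 31 = 477 left.
February 2019 has 28 days (2019 is not a leap year): 477 − 28 = 449 left.
January 2019 has 31 days: 449 − 31 = 418 left.
December 2018 has 31 days: 418 − 31 = 387 left.
November 2018 has 30 days: 387 − 30 = 357 left.
October 2018 has 31 days: 357 − 31 = 326 left.
September 2018 has 30 days: 326 − 30 = 296 left.
August 2018 has 31 days: 296 − 31 = 265 left.
July 2018 has 31 days: 265 − 31 = 234 left.
June 2018 has 30 days: 234 − 30 = 204 left.
May 2018 has 31 days: 204 − 31 = 173 left.
April 2018 has 30 days: 173 − 30 = 143 left.
March 2018 has 31 days: 143 − 31 = 112 left.
February 2018 has 28 days (2018 is not a leap year): 112 − 28 = 84 left.
January 2018 has 31 days: 84 − 31 = 53 left.
December 2017 has 31 days: 53 − 31 = 22 left.
November 2017 has 30 days; 30 − 22 = 8 → November 8, 2017.

November 8, 2017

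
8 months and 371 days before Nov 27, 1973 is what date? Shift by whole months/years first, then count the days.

Counting back 8 months and 371 days from November 27, 1973: first the month/year part, then the days.
month 11 − 8 = 3 → March 1973.
Day 27 is valid in March, giving March 27, 1973.
Now subtract 371 days from March 27, 1973.
Going back 27 days from March 27, 1973 reaches the end of the previous month; 371 − 27 = 344 left.
February 1973 has 28 days (1973 is not a leap year): 344 − 28 = 316 left.
January 1973 has 31 days: 316 − 31 = 285 left.
December 1972 has 31 days: 285 − 31 = 254 left.
November 1972 has 30 days: 254 − 30 = 224 left.
October 1972 has 31 days: 224 − 31 = 193 left.
September 1972 has 30 days: 193 − 30 = 163 left.
August 1972 has 31 days: 163 − 31 = 132 left.
July 1972 has 31 days: 132 − 31 = 101 left.
June 1972 has 30 days: 101 − 30 = 71 left.
May 1972 has 31 days: 71 − 31 = 40 left.
April 1972 has 30 days: 40 − 30 = 10 left.
March 1972 has 31 days; 31 − 10 = 21 → March 21, 1972.

March 21, 1972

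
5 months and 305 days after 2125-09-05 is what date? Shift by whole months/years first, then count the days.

December 7, 2126

Adding 5 months and 305 days from September 5, 2125: first the month/year part, then the days.
month 9 + 5 = 14, which is month 2 of year 2126 → February 2126.
Day 5 is valid in February, giving February 5, 2126.
Now add 305 days from February 5, 2126.
February has 28 days, so 28 − 5 = 23 days remain after February 5, 2126; 305 − 23 = 282 left.
March 2126 has 31 days: 282 − 31 = 251 left.
April 2126 has 30 days: 251 − 30 = 221 left.
May 2126 has 31 days: 221 − 31 = 190 left.
June 2126 has 30 days: 190 − 30 = 160 left.
July 2126 has 31 days: 160 − 31 = 129 left.
August 2126 has 31 days: 129 − 31 = 98 left.
September 2126 has 30 days: 98 − 30 = 68 left.
October 2126 has 31 days: 68 − 31 = 37 left.
November 2126 has 30 days: 37 − 30 = 7 left.
7 days into December 2126 → December 7, 2126.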